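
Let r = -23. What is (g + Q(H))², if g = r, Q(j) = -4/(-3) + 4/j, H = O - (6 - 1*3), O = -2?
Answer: 113569/225 ≈ 504.75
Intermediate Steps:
H = -5 (H = -2 - (6 - 1*3) = -2 - (6 - 3) = -2 - 1*3 = -2 - 3 = -5)
Q(j) = 4/3 + 4/j (Q(j) = -4*(-⅓) + 4/j = 4/3 + 4/j)
g = -23
(g + Q(H))² = (-23 + (4/3 + 4/(-5)))² = (-23 + (4/3 + 4*(-⅕)))² = (-23 + (4/3 - ⅘))² = (-23 + 8/15)² = (-337/15)² = 113569/225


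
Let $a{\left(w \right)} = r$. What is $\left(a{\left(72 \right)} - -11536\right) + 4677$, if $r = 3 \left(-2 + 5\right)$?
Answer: $16222$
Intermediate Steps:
$r = 9$ ($r = 3 \cdot 3 = 9$)
$a{\left(w \right)} = 9$
$\left(a{\left(72 \right)} - -11536\right) + 4677 = \left(9 - -11536\right) + 4677 = \left(9 + 11536\right) + 4677 = 11545 + 4677 = 16222$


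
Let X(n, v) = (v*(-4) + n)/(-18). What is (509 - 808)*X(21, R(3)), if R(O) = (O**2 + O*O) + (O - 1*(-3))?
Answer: -7475/6 ≈ -1245.8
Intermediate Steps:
R(O) = 3 + O + 2*O**2 (R(O) = (O**2 + O**2) + (O + 3) = 2*O**2 + (3 + O) = 3 + O + 2*O**2)
X(n, v) = -n/18 + 2*v/9 (X(n, v) = (-4*v + n)*(-1/18) = (n - 4*v)*(-1/18) = -n/18 + 2*v/9)
(509 - 808)*X(21, R(3)) = (509 - 808)*(-1/18*21 + 2*(3 + 3 + 2*3**2)/9) = -299*(-7/6 + 2*(3 + 3 + 2*9)/9) = -299*(-7/6 + 2*(3 + 3 + 18)/9) = -299*(-7/6 + (2/9)*24) = -299*(-7/6 + 16/3) = -299*25/6 = -7475/6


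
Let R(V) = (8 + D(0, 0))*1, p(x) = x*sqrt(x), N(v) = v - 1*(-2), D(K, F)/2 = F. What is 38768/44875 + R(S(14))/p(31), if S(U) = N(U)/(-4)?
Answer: 38768/44875 + 8*sqrt(31)/961 ≈ 0.91026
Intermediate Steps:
D(K, F) = 2*F
N(v) = 2 + v (N(v) = v + 2 = 2 + v)
p(x) = x**(3/2)
S(U) = -1/2 - U/4 (S(U) = (2 + U)/(-4) = (2 + U)*(-1/4) = -1/2 - U/4)
R(V) = 8 (R(V) = (8 + 2*0)*1 = (8 + 0)*1 = 8*1 = 8)
38768/44875 + R(S(14))/p(31) = 38768/44875 + 8/(31**(3/2)) = 38768*(1/44875) + 8/((31*sqrt(31))) = 38768/44875 + 8*(sqrt(31)/961) = 38768/44875 + 8*sqrt(31)/961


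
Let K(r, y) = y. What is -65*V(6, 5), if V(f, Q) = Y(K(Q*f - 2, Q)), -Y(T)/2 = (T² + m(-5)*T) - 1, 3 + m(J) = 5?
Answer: 4420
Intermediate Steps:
m(J) = 2 (m(J) = -3 + 5 = 2)
Y(T) = 2 - 4*T - 2*T² (Y(T) = -2*((T² + 2*T) - 1) = -2*(-1 + T² + 2*T) = 2 - 4*T - 2*T²)
V(f, Q) = 2 - 4*Q - 2*Q²
-65*V(6, 5) = -65*(2 - 4*5 - 2*5²) = -65*(2 - 20 - 2*25) = -65*(2 - 20 - 50) = -65*(-68) = 4420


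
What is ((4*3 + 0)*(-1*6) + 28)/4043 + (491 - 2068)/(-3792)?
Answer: 6208963/15331056 ≈ 0.40499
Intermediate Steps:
((4*3 + 0)*(-1*6) + 28)/4043 + (491 - 2068)/(-3792) = ((12 + 0)*(-6) + 28)*(1/4043) - 1577*(-1/3792) = (12*(-6) + 28)*(1/4043) + 1577/3792 = (-72 + 28)*(1/4043) + 1577/3792 = -44*1/4043 + 1577/3792 = -44/4043 + 1577/3792 = 6208963/15331056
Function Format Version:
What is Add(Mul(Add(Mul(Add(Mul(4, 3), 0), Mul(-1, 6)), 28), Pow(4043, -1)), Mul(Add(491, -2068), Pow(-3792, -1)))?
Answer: Rational(6208963, 15331056) ≈ 0.40499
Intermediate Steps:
Add(Mul(Add(Mul(Add(Mul(4, 3), 0), Mul(-1, 6)), 28), Pow(4043, -1)), Mul(Add(491, -2068), Pow(-3792, -1))) = Add(Mul(Add(Mul(Add(12, 0), -6), 28), Rational(1, 4043)), Mul(-1577, Rational(-1, 3792))) = Add(Mul(Add(Mul(12, -6), 28), Rational(1, 4043)), Rational(1577, 3792)) = Add(Mul(Add(-72, 28), Rational(1, 4043)), Rational(1577, 3792)) = Add(Mul(-44, Rational(1, 4043)), Rational(1577, 3792)) = Add(Rational(-44, 4043), Rational(1577, 3792)) = Rational(6208963, 15331056)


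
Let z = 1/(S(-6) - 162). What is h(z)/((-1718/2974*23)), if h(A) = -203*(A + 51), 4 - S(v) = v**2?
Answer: 2986310873/3832858 ≈ 779.13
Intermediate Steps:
S(v) = 4 - v**2
z = -1/194 (z = 1/((4 - 1*(-6)**2) - 162) = 1/((4 - 1*36) - 162) = 1/((4 - 36) - 162) = 1/(-32 - 162) = 1/(-194) = -1/194 ≈ -0.0051546)
h(A) = -10353 - 203*A (h(A) = -203*(51 + A) = -10353 - 203*A)
h(z)/((-1718/2974*23)) = (-10353 - 203*(-1/194))/((-1718/2974*23)) = (-10353 + 203/194)/((-1718*1/2974*23)) = -2008279/(194*((-859/1487*23))) = -2008279/(194*(-19757/1487)) = -2008279/194*(-1487/19757) = 2986310873/3832858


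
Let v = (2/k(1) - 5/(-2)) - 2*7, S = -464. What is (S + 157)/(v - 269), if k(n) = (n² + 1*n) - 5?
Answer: 1842/1687 ≈ 1.0919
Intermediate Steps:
k(n) = -5 + n + n² (k(n) = (n² + n) - 5 = (n + n²) - 5 = -5 + n + n²)
v = -73/6 (v = (2/(-5 + 1 + 1²) - 5/(-2)) - 2*7 = (2/(-5 + 1 + 1) - 5*(-½)) - 14 = (2/(-3) + 5/2) - 14 = (2*(-⅓) + 5/2) - 14 = (-⅔ + 5/2) - 14 = 11/6 - 14 = -73/6 ≈ -12.167)
(S + 157)/(v - 269) = (-464 + 157)/(-73/6 - 269) = -307/(-1687/6) = -307*(-6/1687) = 1842/1687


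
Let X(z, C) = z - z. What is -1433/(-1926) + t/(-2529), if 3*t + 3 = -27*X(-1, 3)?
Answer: 402887/541206 ≈ 0.74442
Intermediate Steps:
X(z, C) = 0
t = -1 (t = -1 + (-27*0)/3 = -1 + (⅓)*0 = -1 + 0 = -1)
-1433/(-1926) + t/(-2529) = -1433/(-1926) - 1/(-2529) = -1433*(-1/1926) - 1*(-1/2529) = 1433/1926 + 1/2529 = 402887/541206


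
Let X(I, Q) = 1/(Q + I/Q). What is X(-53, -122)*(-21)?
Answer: 2562/14831 ≈ 0.17275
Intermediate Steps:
X(-53, -122)*(-21) = -122/(-53 + (-122)**2)*(-21) = -122/(-53 + 14884)*(-21) = -122/14831*(-21) = 2562/14831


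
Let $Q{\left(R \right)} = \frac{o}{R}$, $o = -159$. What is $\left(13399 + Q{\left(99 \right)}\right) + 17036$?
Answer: $\frac{1004302}{33} \approx 30433.0$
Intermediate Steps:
$Q{\left(R \right)} = - \frac{159}{R}$
$\left(13399 + Q{\left(99 \right)}\right) + 17036 = \left(13399 - \frac{159}{99}\right) + 17036 = \left(13399 - \frac{53}{33}\right) + 17036 = \frac{442114}{33} + 17036 = \frac{1004302}{33}$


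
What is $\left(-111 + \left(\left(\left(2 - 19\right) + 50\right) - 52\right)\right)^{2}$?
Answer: $16900$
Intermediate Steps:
$\left(-111 + \left(\left(\left(2 - 19\right) + 50\right) - 52\right)\right)^{2} = \left(-111 + \left(\left(-17 + 50\right) - 52\right)\right)^{2} = \left(-111 + \left(33 - 52\right)\right)^{2} = \left(-111 - 19\right)^{2} = \left(-130\right)^{2} = 16900$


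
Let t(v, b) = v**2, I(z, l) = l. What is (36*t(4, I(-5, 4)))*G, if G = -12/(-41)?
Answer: 6912/41 ≈ 168.59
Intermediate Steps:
G = 12/41 (G = -12*(-1/41) = 12/41 ≈ 0.29268)
(36*t(4, I(-5, 4)))*G = (36*4**2)*(12/41) = (36*16)*(12/41) = 576*(12/41) = 6912/41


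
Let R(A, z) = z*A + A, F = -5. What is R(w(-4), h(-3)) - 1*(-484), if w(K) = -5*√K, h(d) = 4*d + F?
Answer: 484 + 160*I ≈ 484.0 + 160.0*I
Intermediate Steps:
h(d) = -5 + 4*d (h(d) = 4*d - 5 = -5 + 4*d)
R(A, z) = A + A*z (R(A, z) = A*z + A = A + A*z)
R(w(-4), h(-3)) - 1*(-484) = (-10*I)*(1 + (-5 + 4*(-3))) - 1*(-484) = (-10*I)*(1 + (-5 - 12)) + 484 = (-10*I)*(1 - 17) + 484 = -10*I*(-16) + 484 = 160*I + 484 = 484 + 160*I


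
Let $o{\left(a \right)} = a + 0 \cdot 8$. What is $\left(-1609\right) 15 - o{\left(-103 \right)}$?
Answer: $-24032$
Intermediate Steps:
$o{\left(a \right)} = a$ ($o{\left(a \right)} = a + 0 = a$)
$\left(-1609\right) 15 - o{\left(-103 \right)} = \left(-1609\right) 15 - -103 = -24135 + 103 = -24032$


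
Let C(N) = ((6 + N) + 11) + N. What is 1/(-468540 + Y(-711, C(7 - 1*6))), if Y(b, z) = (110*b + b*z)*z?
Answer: -1/2211201 ≈ -4.5224e-7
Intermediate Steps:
C(N) = 17 + 2*N (C(N) = (17 + N) + N = 17 + 2*N)
Y(b, z) = z*(110*b + b*z)
1/(-468540 + Y(-711, C(7 - 1*6))) = 1/(-468540 - 711*(17 + 2*(7 - 1*6))*(110 + (17 + 2*(7 - 1*6)))) = 1/(-468540 - 711*(17 + 2*(7 - 6))*(110 + (17 + 2*(7 - 6)))) = 1/(-468540 - 711*(17 + 2*1)*(110 + (17 + 2*1))) = 1/(-468540 - 711*(17 + 2)*(110 + (17 + 2))) = 1/(-468540 - 711*19*(110 + 19)) = 1/(-468540 - 711*19*129) = 1/(-468540 - 1742661) = 1/(-2211201) = -1/2211201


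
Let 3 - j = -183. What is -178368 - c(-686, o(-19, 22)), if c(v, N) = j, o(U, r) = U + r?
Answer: -178554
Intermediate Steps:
j = 186 (j = 3 - 1*(-183) = 3 + 183 = 186)
c(v, N) = 186
-178368 - c(-686, o(-19, 22)) = -178368 - 1*186 = -178368 - 186 = -178554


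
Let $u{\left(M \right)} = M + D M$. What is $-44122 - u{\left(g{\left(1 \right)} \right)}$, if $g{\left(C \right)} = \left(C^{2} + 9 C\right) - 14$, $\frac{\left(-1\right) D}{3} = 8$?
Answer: $-44214$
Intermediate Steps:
$D = -24$ ($D = \left(-3\right) 8 = -24$)
$g{\left(C \right)} = -14 + C^{2} + 9 C$
$u{\left(M \right)} = - 23 M$ ($u{\left(M \right)} = M - 24 M = - 23 M$)
$-44122 - u{\left(g{\left(1 \right)} \right)} = -44122 - - 23 \left(-14 + 1^{2} + 9 \cdot 1\right) = -44122 - - 23 \left(-14 + 1 + 9\right) = -44122 - \left(-23\right) \left(-4\right) = -44122 - 92 = -44214$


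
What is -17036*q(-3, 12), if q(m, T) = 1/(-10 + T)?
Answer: -8518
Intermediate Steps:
-17036*q(-3, 12) = -17036/(-10 + 12) = -17036/2 = -17036*1/2 = -8518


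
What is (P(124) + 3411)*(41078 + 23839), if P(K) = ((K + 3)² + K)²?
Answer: 17148696736140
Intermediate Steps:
P(K) = (K + (3 + K)²)² (P(K) = ((3 + K)² + K)² = (K + (3 + K)²)²)
(P(124) + 3411)*(41078 + 23839) = ((124 + (3 + 124)²)² + 3411)*(41078 + 23839) = ((124 + 127²)² + 3411)*64917 = ((124 + 16129)² + 3411)*64917 = (16253² + 3411)*64917 = (264160009 + 3411)*64917 = 264163420*64917 = 17148696736140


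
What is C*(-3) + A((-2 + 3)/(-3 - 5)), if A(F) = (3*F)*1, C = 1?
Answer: -27/8 ≈ -3.3750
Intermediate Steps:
A(F) = 3*F
C*(-3) + A((-2 + 3)/(-3 - 5)) = 1*(-3) + 3*((-2 + 3)/(-3 - 5)) = -3 + 3*(1/(-8)) = -3 + 3*(1*(-1/8)) = -3 + 3*(-1/8) = -3 - 3/8 = -27/8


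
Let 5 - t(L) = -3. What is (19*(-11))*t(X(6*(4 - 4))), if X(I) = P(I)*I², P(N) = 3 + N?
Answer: -1672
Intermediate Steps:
X(I) = I²*(3 + I) (X(I) = (3 + I)*I² = I²*(3 + I))
t(L) = 8 (t(L) = 5 - 1*(-3) = 5 + 3 = 8)
(19*(-11))*t(X(6*(4 - 4))) = (19*(-11))*8 = -209*8 = -1672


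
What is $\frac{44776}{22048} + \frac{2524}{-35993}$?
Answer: $\frac{194496677}{99196708} \approx 1.9607$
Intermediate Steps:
$\frac{44776}{22048} + \frac{2524}{-35993} = 44776 \cdot \frac{1}{22048} + 2524 \left(- \frac{1}{35993}\right) = \frac{5597}{2756} - \frac{2524}{35993} = \frac{194496677}{99196708}$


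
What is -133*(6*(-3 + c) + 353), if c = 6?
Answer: -49343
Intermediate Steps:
-133*(6*(-3 + c) + 353) = -133*(6*(-3 + 6) + 353) = -133*(6*3 + 353) = -133*(18 + 353) = -133*371 = -49343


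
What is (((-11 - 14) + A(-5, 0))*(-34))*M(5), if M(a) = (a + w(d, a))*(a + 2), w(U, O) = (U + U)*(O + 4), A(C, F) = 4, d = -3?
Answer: -244902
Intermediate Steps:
w(U, O) = 2*U*(4 + O) (w(U, O) = (2*U)*(4 + O) = 2*U*(4 + O))
M(a) = (-24 - 5*a)*(2 + a) (M(a) = (a + 2*(-3)*(4 + a))*(a + 2) = (a + (-24 - 6*a))*(2 + a) = (-24 - 5*a)*(2 + a))
(((-11 - 14) + A(-5, 0))*(-34))*M(5) = (((-11 - 14) + 4)*(-34))*(-48 - 34*5 - 5*5²) = ((-25 + 4)*(-34))*(-48 - 170 - 5*25) = (-21*(-34))*(-48 - 170 - 125) = 714*(-343) = -244902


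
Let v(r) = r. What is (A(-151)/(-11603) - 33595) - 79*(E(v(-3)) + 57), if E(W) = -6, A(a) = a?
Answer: -436551121/11603 ≈ -37624.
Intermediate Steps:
(A(-151)/(-11603) - 33595) - 79*(E(v(-3)) + 57) = (-151/(-11603) - 33595) - 79*(-6 + 57) = (-151*(-1/11603) - 33595) - 79*51 = (151/11603 - 33595) - 4029 = -389802634/11603 - 4029 = -436551121/11603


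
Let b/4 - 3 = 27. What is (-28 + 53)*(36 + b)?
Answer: 3900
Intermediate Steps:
b = 120 (b = 12 + 4*27 = 12 + 108 = 120)
(-28 + 53)*(36 + b) = (-28 + 53)*(36 + 120) = 25*156 = 3900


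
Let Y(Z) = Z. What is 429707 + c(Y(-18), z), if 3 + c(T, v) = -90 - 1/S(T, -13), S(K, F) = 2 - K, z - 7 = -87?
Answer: 8592279/20 ≈ 4.2961e+5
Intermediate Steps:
z = -80 (z = 7 - 87 = -80)
c(T, v) = -93 - 1/(2 - T) (c(T, v) = -3 + (-90 - 1/(2 - T)) = -93 - 1/(2 - T))
429707 + c(Y(-18), z) = 429707 + (187 - 93*(-18))/(-2 - 18) = 429707 + (187 + 1674)/(-20) = 429707 - 1/20*1861 = 429707 - 1861/20 = 8592279/20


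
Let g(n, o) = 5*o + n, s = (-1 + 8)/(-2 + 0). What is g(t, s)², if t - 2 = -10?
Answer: 2601/4 ≈ 650.25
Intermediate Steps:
t = -8 (t = 2 - 10 = -8)
s = -7/2 (s = 7/(-2) = 7*(-½) = -7/2 ≈ -3.5000)
g(n, o) = n + 5*o
g(t, s)² = (-8 + 5*(-7/2))² = (-8 - 35/2)² = (-51/2)² = 2601/4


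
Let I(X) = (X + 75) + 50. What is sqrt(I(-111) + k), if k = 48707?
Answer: sqrt(48721) ≈ 220.73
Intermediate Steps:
I(X) = 125 + X (I(X) = (75 + X) + 50 = 125 + X)
sqrt(I(-111) + k) = sqrt((125 - 111) + 48707) = sqrt(14 + 48707) = sqrt(48721)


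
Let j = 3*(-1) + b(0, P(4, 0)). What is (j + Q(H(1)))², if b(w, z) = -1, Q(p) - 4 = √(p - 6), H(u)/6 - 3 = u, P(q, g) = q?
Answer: 18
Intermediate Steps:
H(u) = 18 + 6*u
Q(p) = 4 + √(-6 + p) (Q(p) = 4 + √(p - 6) = 4 + √(-6 + p))
j = -4 (j = 3*(-1) - 1 = -3 - 1 = -4)
(j + Q(H(1)))² = (-4 + (4 + √(-6 + (18 + 6*1))))² = (-4 + (4 + √(-6 + (18 + 6))))² = (-4 + (4 + √(-6 + 24)))² = (-4 + (4 + √18))² = (-4 + (4 + 3*√2))² = (3*√2)² = 18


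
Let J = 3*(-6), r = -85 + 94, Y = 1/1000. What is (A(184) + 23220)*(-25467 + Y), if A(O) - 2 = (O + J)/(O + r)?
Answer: -28535848780497/48250 ≈ -5.9142e+8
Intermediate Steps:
Y = 1/1000 ≈ 0.0010000
r = 9
J = -18
A(O) = 2 + (-18 + O)/(9 + O) (A(O) = 2 + (O - 18)/(O + 9) = 2 + (-18 + O)/(9 + O))
(A(184) + 23220)*(-25467 + Y) = (3*184/(9 + 184) + 23220)*(-25467 + 1/1000) = (3*184/193 + 23220)*(-25466999/1000) = (3*184*(1/193) + 23220)*(-25466999/1000) = (552/193 + 23220)*(-25466999/1000) = (4482012/193)*(-25466999/1000) = -28535848780497/48250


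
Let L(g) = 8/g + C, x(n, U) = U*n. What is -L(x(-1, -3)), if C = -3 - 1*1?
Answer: 4/3 ≈ 1.3333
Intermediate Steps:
C = -4 (C = -3 - 1 = -4)
L(g) = -4 + 8/g (L(g) = 8/g - 4 = -4 + 8/g)
-L(x(-1, -3)) = -(-4 + 8/((-3*(-1)))) = -(-4 + 8/3) = -1*(-4/3) = 4/3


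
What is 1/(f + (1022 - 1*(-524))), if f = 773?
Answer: 1/2319 ≈ 0.00043122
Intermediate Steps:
1/(f + (1022 - 1*(-524))) = 1/(773 + (1022 - 1*(-524))) = 1/(773 + (1022 + 524)) = 1/(773 + 1546) = 1/2319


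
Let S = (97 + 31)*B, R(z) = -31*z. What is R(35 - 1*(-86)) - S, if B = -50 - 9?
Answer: 3801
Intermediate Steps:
B = -59
S = -7552 (S = (97 + 31)*(-59) = 128*(-59) = -7552)
R(35 - 1*(-86)) - S = -31*(35 - 1*(-86)) - 1*(-7552) = -31*(35 + 86) + 7552 = -31*121 + 7552 = -3751 + 7552 = 3801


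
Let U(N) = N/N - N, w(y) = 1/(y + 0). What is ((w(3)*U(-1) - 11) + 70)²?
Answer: 32041/9 ≈ 3560.1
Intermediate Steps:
w(y) = 1/y
U(N) = 1 - N
((w(3)*U(-1) - 11) + 70)² = (((1 - 1*(-1))/3 - 11) + 70)² = (((1 + 1)/3 - 11) + 70)² = (((⅓)*2 - 11) + 70)² = ((⅔ - 11) + 70)² = (-31/3 + 70)² = (179/3)² = 32041/9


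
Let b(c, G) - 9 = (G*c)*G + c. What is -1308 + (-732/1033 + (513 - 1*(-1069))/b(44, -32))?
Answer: -60981042458/46597597 ≈ -1308.7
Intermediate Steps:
b(c, G) = 9 + c + c*G² (b(c, G) = 9 + ((G*c)*G + c) = 9 + (c*G² + c) = 9 + (c + c*G²) = 9 + c + c*G²)
-1308 + (-732/1033 + (513 - 1*(-1069))/b(44, -32)) = -1308 + (-732/1033 + (513 - 1*(-1069))/(9 + 44 + 44*(-32)²)) = -1308 + (-732*1/1033 + (513 + 1069)/(9 + 44 + 44*1024)) = -1308 + (-732/1033 + 1582/(9 + 44 + 45056)) = -1308 + (-732/1033 + 1582/45109) = -1308 - 31385582/46597597 = -60981042458/46597597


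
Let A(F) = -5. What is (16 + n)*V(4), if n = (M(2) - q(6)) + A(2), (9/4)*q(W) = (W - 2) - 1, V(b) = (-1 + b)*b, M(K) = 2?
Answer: 140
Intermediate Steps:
V(b) = b*(-1 + b)
q(W) = -4/3 + 4*W/9 (q(W) = 4*((W - 2) - 1)/9 = 4*((-2 + W) - 1)/9 = 4*(-3 + W)/9 = -4/3 + 4*W/9)
n = -13/3 (n = (2 - (-4/3 + (4/9)*6)) - 5 = (2 - (-4/3 + 8/3)) - 5 = (2 - 1*4/3) - 5 = (2 - 4/3) - 5 = 2/3 - 5 = -13/3 ≈ -4.3333)
(16 + n)*V(4) = (16 - 13/3)*(4*(-1 + 4)) = 35*(4*3)/3 = (35/3)*12 = 140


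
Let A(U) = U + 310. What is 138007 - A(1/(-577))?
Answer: 79451170/577 ≈ 1.3770e+5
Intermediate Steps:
A(U) = 310 + U
138007 - A(1/(-577)) = 138007 - (310 + 1/(-577)) = 138007 - (310 - 1/577) = 138007 - 1*178869/577 = 138007 - 178869/577 = 79451170/577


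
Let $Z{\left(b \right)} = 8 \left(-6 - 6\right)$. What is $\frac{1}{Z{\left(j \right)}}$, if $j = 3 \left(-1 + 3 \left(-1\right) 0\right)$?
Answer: $- \frac{1}{96} \approx -0.010417$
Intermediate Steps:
$j = -3$ ($j = 3 \left(-1 - 0\right) = 3 \left(-1 + 0\right) = 3 \left(-1\right) = -3$)
$Z{\left(b \right)} = -96$ ($Z{\left(b \right)} = 8 \left(-12\right) = -96$)
$\frac{1}{Z{\left(j \right)}} = \frac{1}{-96} = - \frac{1}{96}$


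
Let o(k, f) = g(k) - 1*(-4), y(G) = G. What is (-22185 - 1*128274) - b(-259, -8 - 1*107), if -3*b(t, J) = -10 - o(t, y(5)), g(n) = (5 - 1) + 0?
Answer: -150465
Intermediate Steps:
g(n) = 4 (g(n) = 4 + 0 = 4)
o(k, f) = 8 (o(k, f) = 4 - 1*(-4) = 4 + 4 = 8)
b(t, J) = 6 (b(t, J) = -(-10 - 1*8)/3 = -(-10 - 8)/3 = -1/3*(-18) = 6)
(-22185 - 1*128274) - b(-259, -8 - 1*107) = (-22185 - 1*128274) - 1*6 = (-22185 - 128274) - 6 = -150459 - 6 = -150465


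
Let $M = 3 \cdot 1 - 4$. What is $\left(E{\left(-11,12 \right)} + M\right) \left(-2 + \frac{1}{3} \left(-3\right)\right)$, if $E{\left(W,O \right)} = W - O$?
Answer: $72$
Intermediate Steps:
$M = -1$ ($M = 3 - 4 = -1$)
$\left(E{\left(-11,12 \right)} + M\right) \left(-2 + \frac{1}{3} \left(-3\right)\right) = \left(\left(-11 - 12\right) - 1\right) \left(-2 + \frac{1}{3} \left(-3\right)\right) = \left(-23 - 1\right) \left(-2 - 1\right) = \left(-24\right) \left(-3\right) = 72$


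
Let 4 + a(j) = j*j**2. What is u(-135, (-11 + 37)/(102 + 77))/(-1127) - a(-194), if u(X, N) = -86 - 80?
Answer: 8228664442/1127 ≈ 7.3014e+6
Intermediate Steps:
u(X, N) = -166
a(j) = -4 + j**3 (a(j) = -4 + j*j**2 = -4 + j**3)
u(-135, (-11 + 37)/(102 + 77))/(-1127) - a(-194) = -166/(-1127) - (-4 + (-194)**3) = -166*(-1/1127) - (-4 - 7301384) = 166/1127 - 1*(-7301388) = 166/1127 + 7301388 = 8228664442/1127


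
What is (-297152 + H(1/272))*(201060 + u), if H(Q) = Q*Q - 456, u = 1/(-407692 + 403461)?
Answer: -18730575113515166789/313026304 ≈ -5.9837e+10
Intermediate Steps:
u = -1/4231 (u = 1/(-4231) = -1/4231 ≈ -0.00023635)
H(Q) = -456 + Q² (H(Q) = Q² - 456 = -456 + Q²)
(-297152 + H(1/272))*(201060 + u) = (-297152 + (-456 + (1/272)²))*(201060 - 1/4231) = (-297152 + (-456 + (1/272)²))*(850684859/4231) = (-297152 + (-456 + 1/73984))*(850684859/4231) = (-297152 - 33736703/73984)*(850684859/4231) = -22018230271/73984*850684859/4231 = -18730575113515166789/313026304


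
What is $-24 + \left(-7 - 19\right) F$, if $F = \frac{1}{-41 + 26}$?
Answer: $- \frac{334}{15} \approx -22.267$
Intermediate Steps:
$F = - \frac{1}{15}$ ($F = \frac{1}{-15} = - \frac{1}{15} \approx -0.066667$)
$-24 + \left(-7 - 19\right) F = -24 + \left(-7 - 19\right) \left(- \frac{1}{15}\right) = -24 - - \frac{26}{15} = -24 + \frac{26}{15} = - \frac{334}{15}$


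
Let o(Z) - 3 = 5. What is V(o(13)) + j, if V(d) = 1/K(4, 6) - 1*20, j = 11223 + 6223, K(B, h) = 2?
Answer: 34853/2 ≈ 17427.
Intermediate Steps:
o(Z) = 8 (o(Z) = 3 + 5 = 8)
j = 17446
V(d) = -39/2 (V(d) = 1/2 - 1*20 = ½ - 20 = -39/2)
V(o(13)) + j = -39/2 + 17446 = 34853/2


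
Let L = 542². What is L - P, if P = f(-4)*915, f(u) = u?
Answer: 297424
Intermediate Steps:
L = 293764
P = -3660 (P = -4*915 = -3660)
L - P = 293764 - 1*(-3660) = 293764 + 3660 = 297424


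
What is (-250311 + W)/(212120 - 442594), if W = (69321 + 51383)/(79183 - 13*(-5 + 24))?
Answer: 107382763/98873346 ≈ 1.0861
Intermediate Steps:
W = 656/429 (W = 120704/(79183 - 13*19) = 120704/(79183 - 247) = 120704/78936 = 120704*(1/78936) = 656/429 ≈ 1.5291)
(-250311 + W)/(212120 - 442594) = (-250311 + 656/429)/(212120 - 442594) = -107382763/429/(-230474) = -107382763/429*(-1/230474) = 107382763/98873346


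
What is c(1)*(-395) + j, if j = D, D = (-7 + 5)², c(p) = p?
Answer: -391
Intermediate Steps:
D = 4 (D = (-2)² = 4)
j = 4
c(1)*(-395) + j = 1*(-395) + 4 = -395 + 4 = -391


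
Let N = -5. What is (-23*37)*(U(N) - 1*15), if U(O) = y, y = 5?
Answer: 8510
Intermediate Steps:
U(O) = 5
(-23*37)*(U(N) - 1*15) = (-23*37)*(5 - 1*15) = -851*(5 - 15) = -851*(-10) = 8510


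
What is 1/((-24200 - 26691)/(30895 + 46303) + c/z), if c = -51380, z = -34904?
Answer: 168407437/136883361 ≈ 1.2303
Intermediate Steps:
1/((-24200 - 26691)/(30895 + 46303) + c/z) = 1/((-24200 - 26691)/(30895 + 46303) - 51380/(-34904)) = 1/(-50891/77198 - 51380*(-1/34904)) = 1/(-50891*1/77198 + 12845/8726) = 1/(-50891/77198 + 12845/8726) = 1/(136883361/168407437) = 168407437/136883361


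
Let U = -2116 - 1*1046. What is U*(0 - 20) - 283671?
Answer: -220431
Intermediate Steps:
U = -3162 (U = -2116 - 1046 = -3162)
U*(0 - 20) - 283671 = -3162*(0 - 20) - 283671 = -3162*(-20) - 283671 = 63240 - 283671 = -220431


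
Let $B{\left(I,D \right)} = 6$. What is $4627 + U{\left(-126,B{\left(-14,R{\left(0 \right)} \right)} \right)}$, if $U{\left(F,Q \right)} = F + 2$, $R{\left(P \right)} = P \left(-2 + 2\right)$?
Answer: $4503$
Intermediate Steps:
$R{\left(P \right)} = 0$ ($R{\left(P \right)} = P 0 = 0$)
$U{\left(F,Q \right)} = 2 + F$
$4627 + U{\left(-126,B{\left(-14,R{\left(0 \right)} \right)} \right)} = 4627 + \left(2 - 126\right) = 4627 - 124 = 4503$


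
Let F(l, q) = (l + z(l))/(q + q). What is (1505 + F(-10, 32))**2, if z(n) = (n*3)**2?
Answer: 2362446025/1024 ≈ 2.3071e+6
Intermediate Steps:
z(n) = 9*n**2 (z(n) = (3*n)**2 = 9*n**2)
F(l, q) = (l + 9*l**2)/(2*q) (F(l, q) = (l + 9*l**2)/(q + q) = (l + 9*l**2)/((2*q)) = (l + 9*l**2)*(1/(2*q)) = (l + 9*l**2)/(2*q))
(1505 + F(-10, 32))**2 = (1505 + (1/2)*(-10)*(1 + 9*(-10))/32)**2 = (1505 + (1/2)*(-10)*(1/32)*(1 - 90))**2 = (1505 + (1/2)*(-10)*(1/32)*(-89))**2 = (1505 + 445/32)**2 = (48605/32)**2 = 2362446025/1024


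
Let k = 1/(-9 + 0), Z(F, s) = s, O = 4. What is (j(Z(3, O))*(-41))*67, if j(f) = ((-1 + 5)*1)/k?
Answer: 98892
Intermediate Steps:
k = -1/9 (k = 1/(-9) = -1/9 ≈ -0.11111)
j(f) = -36 (j(f) = ((-1 + 5)*1)/(-1/9) = (4*1)*(-9) = 4*(-9) = -36)
(j(Z(3, O))*(-41))*67 = -36*(-41)*67 = 1476*67 = 98892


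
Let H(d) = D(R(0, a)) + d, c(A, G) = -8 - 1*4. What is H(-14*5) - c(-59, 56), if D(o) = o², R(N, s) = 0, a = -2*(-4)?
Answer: -58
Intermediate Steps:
a = 8
c(A, G) = -12 (c(A, G) = -8 - 4 = -12)
H(d) = d (H(d) = 0² + d = 0 + d = d)
H(-14*5) - c(-59, 56) = -14*5 - 1*(-12) = -70 + 12 = -58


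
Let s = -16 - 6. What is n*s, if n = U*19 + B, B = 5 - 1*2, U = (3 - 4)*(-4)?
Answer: -1738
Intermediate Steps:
U = 4 (U = -1*(-4) = 4)
B = 3 (B = 5 - 2 = 3)
n = 79 (n = 4*19 + 3 = 76 + 3 = 79)
s = -22
n*s = 79*(-22) = -1738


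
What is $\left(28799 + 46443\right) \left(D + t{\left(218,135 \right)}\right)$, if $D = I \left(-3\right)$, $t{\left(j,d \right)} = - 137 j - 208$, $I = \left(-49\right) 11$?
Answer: $-2141161594$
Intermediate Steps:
$I = -539$
$t{\left(j,d \right)} = -208 - 137 j$
$D = 1617$ ($D = \left(-539\right) \left(-3\right) = 1617$)
$\left(28799 + 46443\right) \left(D + t{\left(218,135 \right)}\right) = \left(28799 + 46443\right) \left(1617 - 30074\right) = 75242 \left(1617 - 30074\right) = 75242 \left(-28457\right) = -2141161594$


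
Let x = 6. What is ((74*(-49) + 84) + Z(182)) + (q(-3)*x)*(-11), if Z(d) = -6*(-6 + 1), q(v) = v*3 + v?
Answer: -2720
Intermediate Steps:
q(v) = 4*v (q(v) = 3*v + v = 4*v)
Z(d) = 30 (Z(d) = -6*(-5) = 30)
((74*(-49) + 84) + Z(182)) + (q(-3)*x)*(-11) = ((74*(-49) + 84) + 30) + ((4*(-3))*6)*(-11) = ((-3626 + 84) + 30) - 12*6*(-11) = (-3542 + 30) - 72*(-11) = -3512 + 792 = -2720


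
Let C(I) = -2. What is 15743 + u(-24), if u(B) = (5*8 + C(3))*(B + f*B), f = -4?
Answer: 18479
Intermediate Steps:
u(B) = -114*B (u(B) = (5*8 - 2)*(B - 4*B) = (40 - 2)*(-3*B) = 38*(-3*B) = -114*B)
15743 + u(-24) = 15743 - 114*(-24) = 15743 + 2736 = 18479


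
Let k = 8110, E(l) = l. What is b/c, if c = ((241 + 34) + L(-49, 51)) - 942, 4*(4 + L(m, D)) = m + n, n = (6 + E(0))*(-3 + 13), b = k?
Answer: -32440/2673 ≈ -12.136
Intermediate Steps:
b = 8110
n = 60 (n = (6 + 0)*(-3 + 13) = 6*10 = 60)
L(m, D) = 11 + m/4 (L(m, D) = -4 + (m + 60)/4 = -4 + (60 + m)/4 = -4 + (15 + m/4) = 11 + m/4)
c = -2673/4 (c = ((241 + 34) + (11 + (1/4)*(-49))) - 942 = (275 + (11 - 49/4)) - 942 = (275 - 5/4) - 942 = 1095/4 - 942 = -2673/4 ≈ -668.25)
b/c = 8110/(-2673/4) = 8110*(-4/2673) = -32440/2673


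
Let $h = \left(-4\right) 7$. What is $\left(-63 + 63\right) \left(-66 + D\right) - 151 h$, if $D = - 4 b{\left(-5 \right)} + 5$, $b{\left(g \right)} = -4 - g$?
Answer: $4228$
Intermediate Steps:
$D = 1$ ($D = - 4 \left(-4 - -5\right) + 5 = - 4 \left(-4 + 5\right) + 5 = \left(-4\right) 1 + 5 = -4 + 5 = 1$)
$h = -28$
$\left(-63 + 63\right) \left(-66 + D\right) - 151 h = \left(-63 + 63\right) \left(-66 + 1\right) - -4228 = 0 \left(-65\right) + 4228 = 0 + 4228 = 4228$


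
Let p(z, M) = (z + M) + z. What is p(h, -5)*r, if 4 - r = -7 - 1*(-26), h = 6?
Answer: -105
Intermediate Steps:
p(z, M) = M + 2*z (p(z, M) = (M + z) + z = M + 2*z)
r = -15 (r = 4 - (-7 - 1*(-26)) = 4 - (-7 + 26) = 4 - 1*19 = 4 - 19 = -15)
p(h, -5)*r = (-5 + 2*6)*(-15) = (-5 + 12)*(-15) = 7*(-15) = -105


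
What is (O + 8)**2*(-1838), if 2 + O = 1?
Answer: -90062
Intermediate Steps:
O = -1 (O = -2 + 1 = -1)
(O + 8)**2*(-1838) = (-1 + 8)**2*(-1838) = 7**2*(-1838) = 49*(-1838) = -90062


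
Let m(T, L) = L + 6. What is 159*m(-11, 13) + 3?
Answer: 3024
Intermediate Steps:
m(T, L) = 6 + L
159*m(-11, 13) + 3 = 159*(6 + 13) + 3 = 159*19 + 3 = 3021 + 3 = 3024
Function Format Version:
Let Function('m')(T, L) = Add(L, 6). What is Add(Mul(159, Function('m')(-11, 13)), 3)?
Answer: 3024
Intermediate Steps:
Function('m')(T, L) = Add(6, L)
Add(Mul(159, Function('m')(-11, 13)), 3) = Add(Mul(159, Add(6, 13)), 3) = Add(Mul(159, 19), 3) = Add(3021, 3) = 3024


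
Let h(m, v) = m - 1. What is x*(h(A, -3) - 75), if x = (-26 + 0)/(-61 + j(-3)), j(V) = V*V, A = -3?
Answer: -79/2 ≈ -39.500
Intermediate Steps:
j(V) = V**2
h(m, v) = -1 + m
x = 1/2 (x = (-26 + 0)/(-61 + (-3)**2) = -26/(-61 + 9) = -26/(-52) = -26*(-1/52) = 1/2 ≈ 0.50000)
x*(h(A, -3) - 75) = ((-1 - 3) - 75)/2 = (-4 - 75)/2 = (1/2)*(-79) = -79/2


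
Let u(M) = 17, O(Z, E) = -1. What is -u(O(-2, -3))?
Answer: -17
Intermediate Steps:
-u(O(-2, -3)) = -1*17 = -17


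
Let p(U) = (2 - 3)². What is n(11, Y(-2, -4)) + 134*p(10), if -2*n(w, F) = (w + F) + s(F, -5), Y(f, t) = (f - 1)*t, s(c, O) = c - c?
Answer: 245/2 ≈ 122.50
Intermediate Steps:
p(U) = 1 (p(U) = (-1)² = 1)
s(c, O) = 0
Y(f, t) = t*(-1 + f) (Y(f, t) = (-1 + f)*t = t*(-1 + f))
n(w, F) = -F/2 - w/2 (n(w, F) = -((w + F) + 0)/2 = -((F + w) + 0)/2 = -(F + w)/2 = -F/2 - w/2)
n(11, Y(-2, -4)) + 134*p(10) = (-(-2)*(-1 - 2) - ½*11) + 134*1 = (-(-2)*(-3) - 11/2) + 134 = (-½*12 - 11/2) + 134 = (-6 - 11/2) + 134 = -23/2 + 134 = 245/2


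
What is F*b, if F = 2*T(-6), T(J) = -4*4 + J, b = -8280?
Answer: 364320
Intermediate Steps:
T(J) = -16 + J
F = -44 (F = 2*(-16 - 6) = 2*(-22) = -44)
F*b = -44*(-8280) = 364320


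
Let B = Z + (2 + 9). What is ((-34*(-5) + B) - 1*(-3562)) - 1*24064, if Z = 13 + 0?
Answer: -20308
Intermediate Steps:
Z = 13
B = 24 (B = 13 + (2 + 9) = 13 + 11 = 24)
((-34*(-5) + B) - 1*(-3562)) - 1*24064 = ((-34*(-5) + 24) - 1*(-3562)) - 1*24064 = ((170 + 24) + 3562) - 24064 = (194 + 3562) - 24064 = 3756 - 24064 = -20308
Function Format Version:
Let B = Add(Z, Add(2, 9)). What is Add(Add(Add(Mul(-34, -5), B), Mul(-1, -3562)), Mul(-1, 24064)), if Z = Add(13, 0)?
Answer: -20308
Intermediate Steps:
Z = 13
B = 24 (B = Add(13, Add(2, 9)) = Add(13, 11) = 24)
Add(Add(Add(Mul(-34, -5), B), Mul(-1, -3562)), Mul(-1, 24064)) = Add(Add(Add(Mul(-34, -5), 24), Mul(-1, -3562)), Mul(-1, 24064)) = Add(Add(Add(170, 24), 3562), -24064) = Add(Add(194, 3562), -24064) = Add(3756, -24064) = -20308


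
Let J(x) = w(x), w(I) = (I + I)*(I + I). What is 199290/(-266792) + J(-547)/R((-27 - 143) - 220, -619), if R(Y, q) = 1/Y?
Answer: -62264722771485/133396 ≈ -4.6677e+8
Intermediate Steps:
w(I) = 4*I² (w(I) = (2*I)*(2*I) = 4*I²)
J(x) = 4*x²
199290/(-266792) + J(-547)/R((-27 - 143) - 220, -619) = 199290/(-266792) + (4*(-547)²)/(1/((-27 - 143) - 220)) = 199290*(-1/266792) + (4*299209)/(1/(-170 - 220)) = -99645/133396 + 1196836/(1/(-390)) = -99645/133396 + 1196836/(-1/390) = -99645/133396 + 1196836*(-390) = -99645/133396 - 466766040 = -62264722771485/133396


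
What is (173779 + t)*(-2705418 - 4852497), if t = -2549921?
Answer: 17958679263930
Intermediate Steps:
(173779 + t)*(-2705418 - 4852497) = (173779 - 2549921)*(-2705418 - 4852497) = -2376142*(-7557915) = 17958679263930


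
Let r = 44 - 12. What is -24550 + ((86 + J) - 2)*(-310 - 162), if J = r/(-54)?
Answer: -1725794/27 ≈ -63918.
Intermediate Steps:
r = 32
J = -16/27 (J = 32/(-54) = 32*(-1/54) = -16/27 ≈ -0.59259)
-24550 + ((86 + J) - 2)*(-310 - 162) = -24550 + ((86 - 16/27) - 2)*(-310 - 162) = -24550 + (2306/27 - 2)*(-472) = -24550 + (2252/27)*(-472) = -24550 - 1062944/27 = -1725794/27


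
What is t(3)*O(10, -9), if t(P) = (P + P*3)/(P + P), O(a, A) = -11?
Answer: -22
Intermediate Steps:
t(P) = 2 (t(P) = (P + 3*P)/((2*P)) = (4*P)*(1/(2*P)) = 2)
t(3)*O(10, -9) = 2*(-11) = -22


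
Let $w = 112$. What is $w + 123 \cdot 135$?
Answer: $16717$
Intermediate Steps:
$w + 123 \cdot 135 = 112 + 123 \cdot 135 = 112 + 16605 = 16717$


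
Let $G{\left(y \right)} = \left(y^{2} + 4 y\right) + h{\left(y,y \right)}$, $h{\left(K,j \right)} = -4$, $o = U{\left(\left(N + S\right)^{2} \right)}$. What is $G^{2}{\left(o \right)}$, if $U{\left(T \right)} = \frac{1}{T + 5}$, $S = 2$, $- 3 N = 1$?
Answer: $\frac{288966001}{24010000} \approx 12.035$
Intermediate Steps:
$N = - \frac{1}{3}$ ($N = \left(- \frac{1}{3}\right) 1 = - \frac{1}{3} \approx -0.33333$)
$U{\left(T \right)} = \frac{1}{5 + T}$
$o = \frac{9}{70}$ ($o = \frac{1}{5 + \left(- \frac{1}{3} + 2\right)^{2}} = \frac{1}{5 + \left(\frac{5}{3}\right)^{2}} = \frac{1}{5 + \frac{25}{9}} = \frac{1}{\frac{70}{9}} = \frac{9}{70} \approx 0.12857$)
$G{\left(y \right)} = -4 + y^{2} + 4 y$ ($G{\left(y \right)} = \left(y^{2} + 4 y\right) - 4 = -4 + y^{2} + 4 y$)
$G^{2}{\left(o \right)} = \left(-4 + \left(\frac{9}{70}\right)^{2} + 4 \cdot \frac{9}{70}\right)^{2} = \left(-4 + \frac{81}{4900} + \frac{18}{35}\right)^{2} = \left(- \frac{16999}{4900}\right)^{2} = \frac{288966001}{24010000}$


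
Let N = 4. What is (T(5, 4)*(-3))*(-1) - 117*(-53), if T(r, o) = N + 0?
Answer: 6213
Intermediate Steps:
T(r, o) = 4 (T(r, o) = 4 + 0 = 4)
(T(5, 4)*(-3))*(-1) - 117*(-53) = (4*(-3))*(-1) - 117*(-53) = -12*(-1) + 6201 = 12 + 6201 = 6213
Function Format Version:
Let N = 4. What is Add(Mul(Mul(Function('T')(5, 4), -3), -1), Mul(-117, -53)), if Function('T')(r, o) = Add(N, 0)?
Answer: 6213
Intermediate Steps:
Function('T')(r, o) = 4 (Function('T')(r, o) = Add(4, 0) = 4)
Add(Mul(Mul(Function('T')(5, 4), -3), -1), Mul(-117, -53)) = Add(Mul(Mul(4, -3), -1), Mul(-117, -53)) = Add(Mul(-12, -1), 6201) = Add(12, 6201) = 6213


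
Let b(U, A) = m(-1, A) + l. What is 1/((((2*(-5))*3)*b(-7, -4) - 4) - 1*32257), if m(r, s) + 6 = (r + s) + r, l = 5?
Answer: -1/32051 ≈ -3.1200e-5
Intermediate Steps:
m(r, s) = -6 + s + 2*r (m(r, s) = -6 + ((r + s) + r) = -6 + (s + 2*r) = -6 + s + 2*r)
b(U, A) = -3 + A (b(U, A) = (-6 + A + 2*(-1)) + 5 = (-6 + A - 2) + 5 = (-8 + A) + 5 = -3 + A)
1/((((2*(-5))*3)*b(-7, -4) - 4) - 1*32257) = 1/((((2*(-5))*3)*(-3 - 4) - 4) - 1*32257) = 1/((-10*3*(-7) - 4) - 32257) = 1/((-30*(-7) - 4) - 32257) = 1/((210 - 4) - 32257) = 1/(206 - 32257) = 1/(-32051) = -1/32051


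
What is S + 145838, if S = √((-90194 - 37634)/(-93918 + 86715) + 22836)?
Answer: 145838 + 4*√30865413/147 ≈ 1.4599e+5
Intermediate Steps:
S = 4*√30865413/147 (S = √(-127828/(-7203) + 22836) = √(-127828*(-1/7203) + 22836) = √(127828/7203 + 22836) = √(164615536/7203) = 4*√30865413/147 ≈ 151.17)
S + 145838 = 4*√30865413/147 + 145838 = 145838 + 4*√30865413/147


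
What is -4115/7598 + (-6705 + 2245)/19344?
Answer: -14185955/18371964 ≈ -0.77215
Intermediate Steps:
-4115/7598 + (-6705 + 2245)/19344 = -4115*1/7598 - 4460*1/19344 = -4115/7598 - 1115/4836 = -14185955/18371964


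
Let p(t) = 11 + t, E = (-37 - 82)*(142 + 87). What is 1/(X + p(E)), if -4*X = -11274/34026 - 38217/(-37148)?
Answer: -842665232/22954347847195 ≈ -3.6710e-5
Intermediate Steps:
E = -27251 (E = -119*229 = -27251)
X = -146927515/842665232 (X = -(-11274/34026 - 38217/(-37148))/4 = -(-11274*1/34026 - 38217*(-1/37148))/4 = -(-1879/5671 + 38217/37148)/4 = -1/4*146927515/210666308 = -146927515/842665232 ≈ -0.17436)
1/(X + p(E)) = 1/(-146927515/842665232 + (11 - 27251)) = 1/(-146927515/842665232 - 27240) = 1/(-22954347847195/842665232) = -842665232/22954347847195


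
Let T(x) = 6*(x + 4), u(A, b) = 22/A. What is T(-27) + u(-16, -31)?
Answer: -1115/8 ≈ -139.38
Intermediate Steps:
T(x) = 24 + 6*x (T(x) = 6*(4 + x) = 24 + 6*x)
T(-27) + u(-16, -31) = (24 + 6*(-27)) + 22/(-16) = (24 - 162) + 22*(-1/16) = -138 - 11/8 = -1115/8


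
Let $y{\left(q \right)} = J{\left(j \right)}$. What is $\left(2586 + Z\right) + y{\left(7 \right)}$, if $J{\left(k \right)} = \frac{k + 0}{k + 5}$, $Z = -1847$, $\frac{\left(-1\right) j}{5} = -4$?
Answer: $\frac{3699}{5} \approx 739.8$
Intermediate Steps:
$j = 20$ ($j = \left(-5\right) \left(-4\right) = 20$)
$J{\left(k \right)} = \frac{k}{5 + k}$
$y{\left(q \right)} = \frac{4}{5}$ ($y{\left(q \right)} = \frac{20}{5 + 20} = \frac{20}{25} = 20 \cdot \frac{1}{25} = \frac{4}{5}$)
$\left(2586 + Z\right) + y{\left(7 \right)} = \left(2586 - 1847\right) + \frac{4}{5} = 739 + \frac{4}{5} = \frac{3699}{5}$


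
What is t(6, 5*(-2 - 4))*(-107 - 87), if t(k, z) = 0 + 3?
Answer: -582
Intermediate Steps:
t(k, z) = 3
t(6, 5*(-2 - 4))*(-107 - 87) = 3*(-107 - 87) = 3*(-194) = -582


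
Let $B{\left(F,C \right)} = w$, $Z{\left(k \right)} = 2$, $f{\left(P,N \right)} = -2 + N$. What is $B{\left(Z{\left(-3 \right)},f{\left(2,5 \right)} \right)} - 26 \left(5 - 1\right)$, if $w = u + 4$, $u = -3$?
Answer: $-103$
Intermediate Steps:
$w = 1$ ($w = -3 + 4 = 1$)
$B{\left(F,C \right)} = 1$
$B{\left(Z{\left(-3 \right)},f{\left(2,5 \right)} \right)} - 26 \left(5 - 1\right) = 1 - 26 \left(5 - 1\right) = 1 - 104 = -103$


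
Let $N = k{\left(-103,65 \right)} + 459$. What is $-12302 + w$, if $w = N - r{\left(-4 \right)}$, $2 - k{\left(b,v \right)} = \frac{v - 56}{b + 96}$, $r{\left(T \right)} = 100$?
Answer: $- \frac{83578}{7} \approx -11940.0$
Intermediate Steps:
$k{\left(b,v \right)} = 2 - \frac{-56 + v}{96 + b}$ ($k{\left(b,v \right)} = 2 - \frac{v - 56}{b + 96} = 2 - \frac{-56 + v}{96 + b}$)
$N = \frac{3236}{7}$ ($N = \frac{248 - 65 + 2 \left(-103\right)}{96 - 103} + 459 = \frac{248 - 65 - 206}{-7} + 459 = \left(- \frac{1}{7}\right) \left(-23\right) + 459 = \frac{23}{7} + 459 = \frac{3236}{7} \approx 462.29$)
$w = \frac{2536}{7}$ ($w = \frac{3236}{7} - 100 = \frac{2536}{7} \approx 362.29$)
$-12302 + w = -12302 + \frac{2536}{7} = - \frac{83578}{7}$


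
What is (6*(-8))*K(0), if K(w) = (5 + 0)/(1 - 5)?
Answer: 60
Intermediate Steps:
K(w) = -5/4 (K(w) = 5/(-4) = 5*(-1/4) = -5/4)
(6*(-8))*K(0) = (6*(-8))*(-5/4) = -48*(-5/4) = 60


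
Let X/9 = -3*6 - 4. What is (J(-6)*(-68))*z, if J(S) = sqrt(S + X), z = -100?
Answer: 13600*I*sqrt(51) ≈ 97123.0*I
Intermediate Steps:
X = -198 (X = 9*(-3*6 - 4) = 9*(-18 - 4) = 9*(-22) = -198)
J(S) = sqrt(-198 + S) (J(S) = sqrt(S - 198) = sqrt(-198 + S))
(J(-6)*(-68))*z = (sqrt(-198 - 6)*(-68))*(-100) = (sqrt(-204)*(-68))*(-100) = ((2*I*sqrt(51))*(-68))*(-100) = -136*I*sqrt(51)*(-100) = 13600*I*sqrt(51)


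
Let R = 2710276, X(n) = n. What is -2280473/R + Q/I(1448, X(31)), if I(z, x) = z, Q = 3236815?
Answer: 2192339971509/981119912 ≈ 2234.5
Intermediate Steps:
-2280473/R + Q/I(1448, X(31)) = -2280473/2710276 + 3236815/1448 = 2192339971509/981119912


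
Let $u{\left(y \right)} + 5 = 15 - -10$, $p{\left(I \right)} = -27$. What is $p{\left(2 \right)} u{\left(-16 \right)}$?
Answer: $-540$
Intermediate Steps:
$u{\left(y \right)} = 20$ ($u{\left(y \right)} = -5 + \left(15 - -10\right) = -5 + \left(15 + 10\right) = -5 + 25 = 20$)
$p{\left(2 \right)} u{\left(-16 \right)} = \left(-27\right) 20 = -540$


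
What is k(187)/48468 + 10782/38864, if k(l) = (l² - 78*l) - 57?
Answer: 3348295/4805256 ≈ 0.69680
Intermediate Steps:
k(l) = -57 + l² - 78*l
k(187)/48468 + 10782/38864 = (-57 + 187² - 78*187)/48468 + 10782/38864 = (-57 + 34969 - 14586)*(1/48468) + 10782*(1/38864) = 20326*(1/48468) + 5391/19432 = 10163/24234 + 5391/19432 = 3348295/4805256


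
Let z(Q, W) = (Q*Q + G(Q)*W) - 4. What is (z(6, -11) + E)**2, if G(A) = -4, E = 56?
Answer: 17424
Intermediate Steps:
z(Q, W) = -4 + Q**2 - 4*W (z(Q, W) = (Q*Q - 4*W) - 4 = (Q**2 - 4*W) - 4 = -4 + Q**2 - 4*W)
(z(6, -11) + E)**2 = ((-4 + 6**2 - 4*(-11)) + 56)**2 = ((-4 + 36 + 44) + 56)**2 = (76 + 56)**2 = 132**2 = 17424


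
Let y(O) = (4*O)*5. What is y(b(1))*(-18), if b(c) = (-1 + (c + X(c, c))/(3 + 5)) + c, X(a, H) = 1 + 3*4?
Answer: -630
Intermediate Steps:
X(a, H) = 13 (X(a, H) = 1 + 12 = 13)
b(c) = 5/8 + 9*c/8 (b(c) = (-1 + (c + 13)/(3 + 5)) + c = (-1 + (13 + c)/8) + c = (-1 + (13 + c)*(⅛)) + c = (-1 + (13/8 + c/8)) + c = (5/8 + c/8) + c = 5/8 + 9*c/8)
y(O) = 20*O
y(b(1))*(-18) = (20*(5/8 + (9/8)*1))*(-18) = (20*(5/8 + 9/8))*(-18) = (20*(7/4))*(-18) = 35*(-18) = -630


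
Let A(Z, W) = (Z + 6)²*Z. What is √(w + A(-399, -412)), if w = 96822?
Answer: 27*I*√84401 ≈ 7844.0*I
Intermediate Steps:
A(Z, W) = Z*(6 + Z)² (A(Z, W) = (6 + Z)²*Z = Z*(6 + Z)²)
√(w + A(-399, -412)) = √(96822 - 399*(6 - 399)²) = √(96822 - 399*(-393)²) = √(96822 - 399*154449) = √(96822 - 61625151) = √(-61528329) = 27*I*√84401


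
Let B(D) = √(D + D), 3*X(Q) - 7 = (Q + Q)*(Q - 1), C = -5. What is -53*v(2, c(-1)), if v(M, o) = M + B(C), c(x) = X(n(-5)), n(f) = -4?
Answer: -106 - 53*I*√10 ≈ -106.0 - 167.6*I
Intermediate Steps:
X(Q) = 7/3 + 2*Q*(-1 + Q)/3 (X(Q) = 7/3 + ((Q + Q)*(Q - 1))/3 = 7/3 + ((2*Q)*(-1 + Q))/3 = 7/3 + (2*Q*(-1 + Q))/3 = 7/3 + 2*Q*(-1 + Q)/3)
c(x) = 47/3 (c(x) = 7/3 - ⅔*(-4) + (⅔)*(-4)² = 7/3 + 8/3 + (⅔)*16 = 7/3 + 8/3 + 32/3 = 47/3)
B(D) = √2*√D (B(D) = √(2*D) = √2*√D)
v(M, o) = M + I*√10 (v(M, o) = M + √2*√(-5) = M + √2*(I*√5) = M + I*√10)
-53*v(2, c(-1)) = -53*(2 + I*√10) = -106 - 53*I*√10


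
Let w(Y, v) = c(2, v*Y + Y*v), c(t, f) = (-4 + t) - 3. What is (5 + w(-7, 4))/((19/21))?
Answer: 0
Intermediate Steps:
c(t, f) = -7 + t
w(Y, v) = -5 (w(Y, v) = -7 + 2 = -5)
(5 + w(-7, 4))/((19/21)) = (5 - 5)/((19/21)) = 0/(19*(1/21)) = 0/(19/21) = (21/19)*0 = 0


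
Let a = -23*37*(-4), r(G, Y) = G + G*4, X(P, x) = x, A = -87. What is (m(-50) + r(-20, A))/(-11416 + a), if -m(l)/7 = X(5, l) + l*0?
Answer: -125/4006 ≈ -0.031203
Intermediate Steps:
r(G, Y) = 5*G (r(G, Y) = G + 4*G = 5*G)
a = 3404 (a = -851*(-4) = 3404)
m(l) = -7*l (m(l) = -7*(l + l*0) = -7*(l + 0) = -7*l)
(m(-50) + r(-20, A))/(-11416 + a) = (-7*(-50) + 5*(-20))/(-11416 + 3404) = (350 - 100)/(-8012) = 250*(-1/8012) = -125/4006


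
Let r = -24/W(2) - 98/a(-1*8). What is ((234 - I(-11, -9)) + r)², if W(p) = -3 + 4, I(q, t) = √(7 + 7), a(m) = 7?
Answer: (-196 + √14)² ≈ 36963.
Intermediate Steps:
I(q, t) = √14
W(p) = 1
r = -38 (r = -24/1 - 98/7 = -24*1 - 98*⅐ = -24 - 14 = -38)
((234 - I(-11, -9)) + r)² = ((234 - √14) - 38)² = (196 - √14)²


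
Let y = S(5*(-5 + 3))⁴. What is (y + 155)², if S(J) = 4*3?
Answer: 436433881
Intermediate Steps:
S(J) = 12
y = 20736 (y = 12⁴ = 20736)
(y + 155)² = (20736 + 155)² = 20891² = 436433881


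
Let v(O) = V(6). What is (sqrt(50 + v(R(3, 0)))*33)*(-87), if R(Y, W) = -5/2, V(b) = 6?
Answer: -5742*sqrt(14) ≈ -21485.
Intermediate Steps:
R(Y, W) = -5/2 (R(Y, W) = -5*1/2 = -5/2)
v(O) = 6
(sqrt(50 + v(R(3, 0)))*33)*(-87) = (sqrt(50 + 6)*33)*(-87) = (sqrt(56)*33)*(-87) = ((2*sqrt(14))*33)*(-87) = (66*sqrt(14))*(-87) = -5742*sqrt(14)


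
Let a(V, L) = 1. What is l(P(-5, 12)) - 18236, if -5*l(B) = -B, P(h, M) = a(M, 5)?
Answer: -91179/5 ≈ -18236.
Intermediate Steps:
P(h, M) = 1
l(B) = B/5 (l(B) = -(-1)*B/5 = B/5)
l(P(-5, 12)) - 18236 = (1/5)*1 - 18236 = 1/5 - 18236 = -91179/5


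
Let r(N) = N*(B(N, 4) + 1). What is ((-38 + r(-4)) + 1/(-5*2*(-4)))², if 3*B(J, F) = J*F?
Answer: 6135529/14400 ≈ 426.08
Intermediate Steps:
B(J, F) = F*J/3 (B(J, F) = (J*F)/3 = (F*J)/3 = F*J/3)
r(N) = N*(1 + 4*N/3) (r(N) = N*((⅓)*4*N + 1) = N*(4*N/3 + 1) = N*(1 + 4*N/3))
((-38 + r(-4)) + 1/(-5*2*(-4)))² = ((-38 + (⅓)*(-4)*(3 + 4*(-4))) + 1/(-5*2*(-4)))² = ((-38 + (⅓)*(-4)*(3 - 16)) + 1/(-10*(-4)))² = ((-38 + (⅓)*(-4)*(-13)) + 1/40)² = ((-38 + 52/3) + 1/40)² = (-62/3 + 1/40)² = (-2477/120)² = 6135529/14400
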